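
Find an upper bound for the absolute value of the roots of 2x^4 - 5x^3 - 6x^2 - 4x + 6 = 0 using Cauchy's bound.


Cauchy's bound: all roots r satisfy |r| <= 1 + max(|a_i/a_n|) for i = 0,...,n-1
where a_n is the leading coefficient.

Coefficients: [2, -5, -6, -4, 6]
Leading coefficient a_n = 2
Ratios |a_i/a_n|: 5/2, 3, 2, 3
Maximum ratio: 3
Cauchy's bound: |r| <= 1 + 3 = 4

Upper bound = 4


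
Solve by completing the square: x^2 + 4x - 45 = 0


Start: x^2 + 4x - 45 = 0
Move constant: x^2 + 4x = 45
Half of 4 is 2, squared is 4
Add 4 to both sides: x^2 + 4x + 4 = 49
(x + 2)^2 = 49
x + 2 = ±7
x = -2 + 7 = 5 or x = -2 - 7 = -9

x = -9, x = 5


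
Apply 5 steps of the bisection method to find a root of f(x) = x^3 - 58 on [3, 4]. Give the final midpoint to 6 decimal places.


f(x) = x^3 - 58
f(3) = -31 < 0
f(4) = 6 > 0

Step 1: midpoint = (3.000000 + 4.000000)/2 = 3.500000
  f(3.500000) = -15.125000
  f(mid) < 0, so root is in [3.500000, 4.000000]

Step 2: midpoint = (3.500000 + 4.000000)/2 = 3.750000
  f(3.750000) = -5.265625
  f(mid) < 0, so root is in [3.750000, 4.000000]

Step 3: midpoint = (3.750000 + 4.000000)/2 = 3.875000
  f(3.875000) = 0.185547
  f(mid) > 0, so root is in [3.750000, 3.875000]

Step 4: midpoint = (3.750000 + 3.875000)/2 = 3.812500
  f(3.812500) = -2.584717
  f(mid) < 0, so root is in [3.812500, 3.875000]

Step 5: midpoint = (3.812500 + 3.875000)/2 = 3.843750
  f(3.843750) = -1.210846
  f(mid) < 0, so root is in [3.843750, 3.875000]

midpoint = 3.843750


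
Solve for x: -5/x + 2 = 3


Subtract 2 from both sides: -5/x = 1
Multiply both sides by x: -5 = 1 * x
Divide by 1: x = -5

x = -5


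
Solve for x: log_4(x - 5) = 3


Convert to exponential form: x - 5 = 4^3 = 64
x = 64 + 5 = 69
Check: log_4(69 - 5) = log_4(64) = log_4(64) = 3 ✓

x = 69


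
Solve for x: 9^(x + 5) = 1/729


Express both sides with the same base.
1/729 = 9^(-3)
Since the bases match, equate exponents: x + 5 = -3
So x = -3 - (5) = -8

x = -8


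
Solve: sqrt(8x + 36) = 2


Square both sides: 8x + 36 = 2^2 = 4
8x = 4 - 36 = -32
x = -4
Check: sqrt(8*(-4) + 36) = sqrt(4) = 2 ✓

x = -4


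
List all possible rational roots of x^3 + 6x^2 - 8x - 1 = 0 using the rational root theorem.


Rational root theorem: possible roots are ±p/q where:
  p divides the constant term (-1): p ∈ {1}
  q divides the leading coefficient (1): q ∈ {1}

All possible rational roots: -1, 1

-1, 1


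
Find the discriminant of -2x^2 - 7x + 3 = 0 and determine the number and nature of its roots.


For ax^2 + bx + c = 0, discriminant D = b^2 - 4ac
Here a = -2, b = -7, c = 3
D = (-7)^2 - 4(-2)(3) = 49 + 24 = 73

D = 73 > 0 but not a perfect square
The equation has 2 distinct real irrational roots.

Discriminant = 73, 2 distinct real irrational roots


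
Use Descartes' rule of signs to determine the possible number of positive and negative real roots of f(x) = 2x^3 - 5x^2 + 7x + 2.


Descartes' rule of signs:

For positive roots, count sign changes in f(x) = 2x^3 - 5x^2 + 7x + 2:
Signs of coefficients: +, -, +, +
Number of sign changes: 2
Possible positive real roots: 2, 0

For negative roots, examine f(-x) = -2x^3 - 5x^2 - 7x + 2:
Signs of coefficients: -, -, -, +
Number of sign changes: 1
Possible negative real roots: 1

Positive roots: 2 or 0; Negative roots: 1


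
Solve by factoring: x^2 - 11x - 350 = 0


We need two numbers that multiply to -350 and add to -11.
Those numbers are 14 and -25 (since 14 * (-25) = -350 and 14 + (-25) = -11).
So x^2 - 11x - 350 = (x + 14)(x - 25) = 0
Setting each factor to zero: x = -14 or x = 25

x = -14, x = 25


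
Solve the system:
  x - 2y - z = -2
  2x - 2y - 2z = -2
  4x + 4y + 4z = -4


Using Cramer's rule. Expand each determinant along the first row.
D  = 1*[(-2)*4 - (-2)*4] - (-2)*[2*4 - (-2)*4] + (-1)*[2*4 - (-2)*4]
  = 1*(0) - (-2)*(16) + (-1)*(16) = 16
Dx = (-2)*[(-2)*4 - (-2)*4] - (-2)*[(-2)*4 - (-2)*(-4)] + (-1)*[(-2)*4 - (-2)*(-4)]
  = (-2)*(0) - (-2)*(-16) + (-1)*(-16) = -16
Dy = 1*[(-2)*4 - (-2)*(-4)] - (-2)*[2*4 - (-2)*4] + (-1)*[2*(-4) - (-2)*4]
  = 1*(-16) - (-2)*(16) + (-1)*(0) = 16
Dz = 1*[(-2)*(-4) - (-2)*4] - (-2)*[2*(-4) - (-2)*4] + (-2)*[2*4 - (-2)*4]
  = 1*(16) - (-2)*(0) + (-2)*(16) = -16
x = Dx/D = -16/16 = -1, y = Dy/D = 16/16 = 1, z = Dz/D = -16/16 = -1
Check eq1: (1)(-1) + (-2)(1) + (-1)(-1) = -2 = -2 ✓
Check eq2: (2)(-1) + (-2)(1) + (-2)(-1) = -2 = -2 ✓
Check eq3: (4)(-1) + (4)(1) + (4)(-1) = -4 = -4 ✓

x = -1, y = 1, z = -1


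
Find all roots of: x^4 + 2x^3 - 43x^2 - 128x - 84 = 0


Let p(x) = x^4 + 2x^3 - 43x^2 - 128x - 84. By the rational root theorem (leading coefficient 1), any rational root is an integer divisor of 84: try ±1, ±2, ... in turn.
Test x = 1: value = -252 ≠ 0.
Test x = -1: value = 0 ✓, so (x + 1) is a factor.
Synthetic division by (x + 1): bring down 1; 1(-1) + 2 = 1; 1(-1) - 43 = -44; (-44)(-1) - 128 = -84; (-84)(-1) - 84 = 0 → quotient x^3 + x^2 - 44x - 84, remainder 0.
Continue with the quotient x^3 + x^2 - 44x - 84 (candidates must divide 84; re-test x = -1 first in case it repeats).
Test x = -1: value = -40 ≠ 0.
Test x = 2: value = -160 ≠ 0.
Test x = -2: value = 0 ✓, so (x + 2) is a factor.
Synthetic division by (x + 2): bring down 1; 1(-2) + 1 = -1; (-1)(-2) - 44 = -42; (-42)(-2) - 84 = 0 → quotient x^2 - x - 42, remainder 0.
Solve the quadratic x^2 - x - 42 = 0: discriminant = (-1)^2 - 4(1)(-42) = 1 + 168 = 169.
sqrt(169) = 13, so x = (1 ± 13)/2: x = 7 or x = -6.
Collecting all roots found:

x = -6, x = -2, x = -1, x = 7


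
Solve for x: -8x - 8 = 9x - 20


Starting with: -8x - 8 = 9x - 20
Move all x terms to left: (-8 - 9)x = -20 + 8
Simplify: -17x = -12
Divide both sides by -17: x = 12/17

x = 12/17


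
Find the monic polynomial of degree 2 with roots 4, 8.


A monic polynomial with roots 4, 8 is:
p(x) = (x - 4)(x - 8)
After multiplying by (x - 4): x - 4
After multiplying by (x - 8): x^2 - 12x + 32

x^2 - 12x + 32


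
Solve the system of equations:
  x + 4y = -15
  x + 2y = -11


Using Cramer's rule:
Determinant D = (1)(2) - (1)(4) = 2 - 4 = -2
Dx = (-15)(2) - (-11)(4) = -30 + 44 = 14
Dy = (1)(-11) - (1)(-15) = -11 + 15 = 4
x = Dx/D = 14/-2 = -7
y = Dy/D = 4/-2 = -2

x = -7, y = -2


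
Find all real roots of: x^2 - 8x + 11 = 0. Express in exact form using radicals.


Using the quadratic formula: x = (-b ± sqrt(b^2 - 4ac)) / (2a)
Here a = 1, b = -8, c = 11
Discriminant = b^2 - 4ac = (-8)^2 - 4(1)(11) = 64 - 44 = 20
Since discriminant = 20 > 0, there are two real roots.
x = (8 ± 2*sqrt(5)) / 2
Simplifying: x = 4 ± sqrt(5)
Numerically: x ≈ 6.2361 or x ≈ 1.7639

x = 4 + sqrt(5) or x = 4 - sqrt(5)


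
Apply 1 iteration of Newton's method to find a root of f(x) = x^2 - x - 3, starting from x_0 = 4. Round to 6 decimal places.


Newton's method: x_(n+1) = x_n - f(x_n)/f'(x_n)
f(x) = x^2 - x - 3
f'(x) = 2x - 1

Iteration 1:
  f(4.000000) = 9.000000
  f'(4.000000) = 7.000000
  x_1 = 4.000000 - (9.000000)/(7.000000) = 2.714286

x_1 = 2.714286


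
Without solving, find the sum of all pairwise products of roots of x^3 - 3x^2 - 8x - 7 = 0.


By Vieta's formulas for x^3 + bx^2 + cx + d = 0:
  r1 + r2 + r3 = -b/a = 3
  r1*r2 + r1*r3 + r2*r3 = c/a = -8
  r1*r2*r3 = -d/a = 7


Sum of pairwise products = -8


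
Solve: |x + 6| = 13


An absolute value equation |expr| = 13 gives two cases:
Case 1: x + 6 = 13
  x = 7, so x = 7
Case 2: x + 6 = -13
  x = -19, so x = -19

x = -19, x = 7


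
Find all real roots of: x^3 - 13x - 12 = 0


Let p(x) = x^3 - 13x - 12. By the rational root theorem (leading coefficient 1), any rational root is an integer divisor of 12: try ±1, ±2, ... in turn.
Test x = 1: value = -24 ≠ 0.
Test x = -1: value = 0 ✓, so (x + 1) is a factor.
Synthetic division by (x + 1): bring down 1; 1(-1) + 0 = -1; (-1)(-1) - 13 = -12; (-12)(-1) - 12 = 0 → quotient x^2 - x - 12, remainder 0.
Solve the quadratic x^2 - x - 12 = 0: discriminant = (-1)^2 - 4(1)(-12) = 1 + 48 = 49.
sqrt(49) = 7, so x = (1 ± 7)/2: x = 4 or x = -3.

x = -3, x = -1, x = 4


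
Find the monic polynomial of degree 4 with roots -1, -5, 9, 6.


A monic polynomial with roots -1, -5, 9, 6 is:
p(x) = (x + 1)(x + 5)(x - 9)(x - 6)
After multiplying by (x + 1): x + 1
After multiplying by (x + 5): x^2 + 6x + 5
After multiplying by (x - 9): x^3 - 3x^2 - 49x - 45
After multiplying by (x - 6): x^4 - 9x^3 - 31x^2 + 249x + 270

x^4 - 9x^3 - 31x^2 + 249x + 270


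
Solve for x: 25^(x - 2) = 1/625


Express both sides with the same base.
1/625 = 25^(-2)
Since the bases match, equate exponents: x - 2 = -2
So x = -2 - (-2) = 0

x = 0


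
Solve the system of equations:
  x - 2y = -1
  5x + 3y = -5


Using Cramer's rule:
Determinant D = (1)(3) - (5)(-2) = 3 + 10 = 13
Dx = (-1)(3) - (-5)(-2) = -3 - 10 = -13
Dy = (1)(-5) - (5)(-1) = -5 + 5 = 0
x = Dx/D = -13/13 = -1
y = Dy/D = 0/13 = 0

x = -1, y = 0


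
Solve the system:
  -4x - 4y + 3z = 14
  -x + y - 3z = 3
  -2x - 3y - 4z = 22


Using Cramer's rule. Expand each determinant along the first row.
D  = (-4)*[1*(-4) - (-3)*(-3)] - (-4)*[(-1)*(-4) - (-3)*(-2)] + 3*[(-1)*(-3) - 1*(-2)]
  = (-4)*(-13) - (-4)*(-2) + 3*(5) = 59
Dx = 14*[1*(-4) - (-3)*(-3)] - (-4)*[3*(-4) - (-3)*22] + 3*[3*(-3) - 1*22]
  = 14*(-13) - (-4)*(54) + 3*(-31) = -59
Dy = (-4)*[3*(-4) - (-3)*22] - 14*[(-1)*(-4) - (-3)*(-2)] + 3*[(-1)*22 - 3*(-2)]
  = (-4)*(54) - 14*(-2) + 3*(-16) = -236
Dz = (-4)*[1*22 - 3*(-3)] - (-4)*[(-1)*22 - 3*(-2)] + 14*[(-1)*(-3) - 1*(-2)]
  = (-4)*(31) - (-4)*(-16) + 14*(5) = -118
x = Dx/D = -59/59 = -1, y = Dy/D = -236/59 = -4, z = Dz/D = -118/59 = -2
Check eq1: (-4)(-1) + (-4)(-4) + (3)(-2) = 14 = 14 ✓
Check eq2: (-1)(-1) + (1)(-4) + (-3)(-2) = 3 = 3 ✓
Check eq3: (-2)(-1) + (-3)(-4) + (-4)(-2) = 22 = 22 ✓

x = -1, y = -4, z = -2


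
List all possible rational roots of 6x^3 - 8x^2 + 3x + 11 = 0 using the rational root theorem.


Rational root theorem: possible roots are ±p/q where:
  p divides the constant term (11): p ∈ {1, 11}
  q divides the leading coefficient (6): q ∈ {1, 2, 3, 6}

All possible rational roots: -11, -11/2, -11/3, -11/6, -1, -1/2, -1/3, -1/6, 1/6, 1/3, 1/2, 1, 11/6, 11/3, 11/2, 11

-11, -11/2, -11/3, -11/6, -1, -1/2, -1/3, -1/6, 1/6, 1/3, 1/2, 1, 11/6, 11/3, 11/2, 11


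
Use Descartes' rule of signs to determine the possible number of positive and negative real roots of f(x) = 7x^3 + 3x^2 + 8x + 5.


Descartes' rule of signs:

For positive roots, count sign changes in f(x) = 7x^3 + 3x^2 + 8x + 5:
Signs of coefficients: +, +, +, +
Number of sign changes: 0
Possible positive real roots: 0

For negative roots, examine f(-x) = -7x^3 + 3x^2 - 8x + 5:
Signs of coefficients: -, +, -, +
Number of sign changes: 3
Possible negative real roots: 3, 1

Positive roots: 0; Negative roots: 3 or 1


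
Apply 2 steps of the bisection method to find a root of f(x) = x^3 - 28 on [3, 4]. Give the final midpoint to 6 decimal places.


f(x) = x^3 - 28
f(3) = -1 < 0
f(4) = 36 > 0

Step 1: midpoint = (3.000000 + 4.000000)/2 = 3.500000
  f(3.500000) = 14.875000
  f(mid) > 0, so root is in [3.000000, 3.500000]

Step 2: midpoint = (3.000000 + 3.500000)/2 = 3.250000
  f(3.250000) = 6.328125
  f(mid) > 0, so root is in [3.000000, 3.250000]

midpoint = 3.250000


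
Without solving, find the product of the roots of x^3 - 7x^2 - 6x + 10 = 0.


By Vieta's formulas for x^3 + bx^2 + cx + d = 0:
  r1 + r2 + r3 = -b/a = 7
  r1*r2 + r1*r3 + r2*r3 = c/a = -6
  r1*r2*r3 = -d/a = -10


Product = -10


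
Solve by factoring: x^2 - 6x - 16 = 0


We need two numbers that multiply to -16 and add to -6.
Those numbers are 2 and -8 (since 2 * (-8) = -16 and 2 + (-8) = -6).
So x^2 - 6x - 16 = (x + 2)(x - 8) = 0
Setting each factor to zero: x = -2 or x = 8

x = -2, x = 8


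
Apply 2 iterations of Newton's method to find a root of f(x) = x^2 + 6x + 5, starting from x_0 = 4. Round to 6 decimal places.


Newton's method: x_(n+1) = x_n - f(x_n)/f'(x_n)
f(x) = x^2 + 6x + 5
f'(x) = 2x + 6

Iteration 1:
  f(4.000000) = 45.000000
  f'(4.000000) = 14.000000
  x_1 = 4.000000 - (45.000000)/(14.000000) = 0.785714

Iteration 2:
  f(0.785714) = 10.331633
  f'(0.785714) = 7.571429
  x_2 = 0.785714 - (10.331633)/(7.571429) = -0.578841

x_2 = -0.578841


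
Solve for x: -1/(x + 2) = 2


Multiply both sides by (x + 2): -1 = 2(x + 2)
Distribute: -1 = 2x + 4
2x = -1 - 4 = -5
x = -5/2

x = -5/2


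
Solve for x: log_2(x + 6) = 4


Convert to exponential form: x + 6 = 2^4 = 16
x = 16 - 6 = 10
Check: log_2(10 + 6) = log_2(16) = log_2(16) = 4 ✓

x = 10


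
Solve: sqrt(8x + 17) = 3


Square both sides: 8x + 17 = 3^2 = 9
8x = 9 - 17 = -8
x = -1
Check: sqrt(8*(-1) + 17) = sqrt(9) = 3 ✓

x = -1


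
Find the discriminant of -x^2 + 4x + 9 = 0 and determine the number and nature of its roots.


For ax^2 + bx + c = 0, discriminant D = b^2 - 4ac
Here a = -1, b = 4, c = 9
D = (4)^2 - 4(-1)(9) = 16 + 36 = 52

D = 52 > 0 but not a perfect square
The equation has 2 distinct real irrational roots.

Discriminant = 52, 2 distinct real irrational roots


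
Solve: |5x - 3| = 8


An absolute value equation |expr| = 8 gives two cases:
Case 1: 5x - 3 = 8
  5x = 11, so x = 11/5
Case 2: 5x - 3 = -8
  5x = -5, so x = -1

x = -1, x = 11/5


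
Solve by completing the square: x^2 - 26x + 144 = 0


Start: x^2 - 26x + 144 = 0
Move constant: x^2 - 26x = -144
Half of -26 is -13, squared is 169
Add 169 to both sides: x^2 - 26x + 169 = 25
(x - 13)^2 = 25
x - 13 = ±5
x = 13 + 5 = 18 or x = 13 - 5 = 8

x = 8, x = 18


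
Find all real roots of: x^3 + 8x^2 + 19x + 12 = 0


Let p(x) = x^3 + 8x^2 + 19x + 12. By the rational root theorem (leading coefficient 1), any rational root is an integer divisor of 12: try ±1, ±2, ... in turn.
Test x = 1: value = 40 ≠ 0.
Test x = -1: value = 0 ✓, so (x + 1) is a factor.
Synthetic division by (x + 1): bring down 1; 1(-1) + 8 = 7; 7(-1) + 19 = 12; 12(-1) + 12 = 0 → quotient x^2 + 7x + 12, remainder 0.
Solve the quadratic x^2 + 7x + 12 = 0: discriminant = 7^2 - 4(1)(12) = 49 - 48 = 1.
sqrt(1) = 1, so x = (-7 ± 1)/2: x = -3 or x = -4.

x = -4, x = -3, x = -1


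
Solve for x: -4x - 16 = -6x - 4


Starting with: -4x - 16 = -6x - 4
Move all x terms to left: (-4 + 6)x = -4 + 16
Simplify: 2x = 12
Divide both sides by 2: x = 6

x = 6


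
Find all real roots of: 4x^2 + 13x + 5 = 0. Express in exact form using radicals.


Using the quadratic formula: x = (-b ± sqrt(b^2 - 4ac)) / (2a)
Here a = 4, b = 13, c = 5
Discriminant = b^2 - 4ac = 13^2 - 4(4)(5) = 169 - 80 = 89
Since discriminant = 89 > 0, there are two real roots.
x = (-13 ± sqrt(89)) / 8
Numerically: x ≈ -0.4458 or x ≈ -2.8042

x = (-13 + sqrt(89)) / 8 or x = (-13 - sqrt(89)) / 8


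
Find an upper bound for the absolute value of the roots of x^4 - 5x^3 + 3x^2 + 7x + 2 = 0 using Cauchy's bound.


Cauchy's bound: all roots r satisfy |r| <= 1 + max(|a_i/a_n|) for i = 0,...,n-1
where a_n is the leading coefficient.

Coefficients: [1, -5, 3, 7, 2]
Leading coefficient a_n = 1
Ratios |a_i/a_n|: 5, 3, 7, 2
Maximum ratio: 7
Cauchy's bound: |r| <= 1 + 7 = 8

Upper bound = 8


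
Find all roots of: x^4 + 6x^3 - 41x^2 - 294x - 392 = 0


Let p(x) = x^4 + 6x^3 - 41x^2 - 294x - 392. By the rational root theorem (leading coefficient 1), any rational root is an integer divisor of 392: try ±1, ±2, ... in turn.
Test x = 1: value = -720 ≠ 0.
Test x = -1: value = -144 ≠ 0.
Test x = 2: value = -1080 ≠ 0.
Test x = -2: value = 0 ✓, so (x + 2) is a factor.
Synthetic division by (x + 2): bring down 1; 1(-2) + 6 = 4; 4(-2) - 41 = -49; (-49)(-2) - 294 = -196; (-196)(-2) - 392 = 0 → quotient x^3 + 4x^2 - 49x - 196, remainder 0.
Continue with the quotient x^3 + 4x^2 - 49x - 196 (candidates must divide 196; re-test x = -2 first in case it repeats).
Test x = -2: value = -90 ≠ 0.
Test x = 4: value = -264 ≠ 0.
Test x = -4: value = 0 ✓, so (x + 4) is a factor.
Synthetic division by (x + 4): bring down 1; 1(-4) + 4 = 0; 0(-4) - 49 = -49; (-49)(-4) - 196 = 0 → quotient x^2 - 49, remainder 0.
Solve the quadratic x^2 - 49 = 0: discriminant = 0^2 - 4(1)(-49) = 0 + 196 = 196.
sqrt(196) = 14, so x = (0 ± 14)/2: x = 7 or x = -7.
Collecting all roots found:

x = -7, x = -4, x = -2, x = 7


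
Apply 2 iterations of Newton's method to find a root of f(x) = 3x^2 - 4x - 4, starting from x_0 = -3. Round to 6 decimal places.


Newton's method: x_(n+1) = x_n - f(x_n)/f'(x_n)
f(x) = 3x^2 - 4x - 4
f'(x) = 6x - 4

Iteration 1:
  f(-3.000000) = 35.000000
  f'(-3.000000) = -22.000000
  x_1 = -3.000000 - (35.000000)/(-22.000000) = -1.409091

Iteration 2:
  f(-1.409091) = 7.592975
  f'(-1.409091) = -12.454545
  x_2 = -1.409091 - (7.592975)/(-12.454545) = -0.799436

x_2 = -0.799436


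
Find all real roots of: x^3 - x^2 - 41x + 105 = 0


Let p(x) = x^3 - x^2 - 41x + 105. By the rational root theorem (leading coefficient 1), any rational root is an integer divisor of 105: try ±1, ±2, ... in turn.
Test x = 1: value = 64 ≠ 0.
Test x = -1: value = 144 ≠ 0.
Test x = 3: value = 0 ✓, so (x - 3) is a factor.
Synthetic division by (x - 3): bring down 1; 1(3) - 1 = 2; 2(3) - 41 = -35; (-35)(3) + 105 = 0 → quotient x^2 + 2x - 35, remainder 0.
Solve the quadratic x^2 + 2x - 35 = 0: discriminant = 2^2 - 4(1)(-35) = 4 + 140 = 144.
sqrt(144) = 12, so x = (-2 ± 12)/2: x = 5 or x = -7.

x = -7, x = 3, x = 5


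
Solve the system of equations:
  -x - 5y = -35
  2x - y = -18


Using Cramer's rule:
Determinant D = (-1)(-1) - (2)(-5) = 1 + 10 = 11
Dx = (-35)(-1) - (-18)(-5) = 35 - 90 = -55
Dy = (-1)(-18) - (2)(-35) = 18 + 70 = 88
x = Dx/D = -55/11 = -5
y = Dy/D = 88/11 = 8

x = -5, y = 8


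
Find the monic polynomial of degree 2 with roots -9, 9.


A monic polynomial with roots -9, 9 is:
p(x) = (x + 9)(x - 9)
After multiplying by (x + 9): x + 9
After multiplying by (x - 9): x^2 - 81

x^2 - 81


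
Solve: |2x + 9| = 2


An absolute value equation |expr| = 2 gives two cases:
Case 1: 2x + 9 = 2
  2x = -7, so x = -7/2
Case 2: 2x + 9 = -2
  2x = -11, so x = -11/2

x = -11/2, x = -7/2


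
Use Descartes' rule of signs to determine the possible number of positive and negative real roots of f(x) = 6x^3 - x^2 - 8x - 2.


Descartes' rule of signs:

For positive roots, count sign changes in f(x) = 6x^3 - x^2 - 8x - 2:
Signs of coefficients: +, -, -, -
Number of sign changes: 1
Possible positive real roots: 1

For negative roots, examine f(-x) = -6x^3 - x^2 + 8x - 2:
Signs of coefficients: -, -, +, -
Number of sign changes: 2
Possible negative real roots: 2, 0

Positive roots: 1; Negative roots: 2 or 0


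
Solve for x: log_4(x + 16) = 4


Convert to exponential form: x + 16 = 4^4 = 256
x = 256 - 16 = 240
Check: log_4(240 + 16) = log_4(256) = log_4(256) = 4 ✓

x = 240


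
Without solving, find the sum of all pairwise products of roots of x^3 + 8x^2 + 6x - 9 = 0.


By Vieta's formulas for x^3 + bx^2 + cx + d = 0:
  r1 + r2 + r3 = -b/a = -8
  r1*r2 + r1*r3 + r2*r3 = c/a = 6
  r1*r2*r3 = -d/a = 9


Sum of pairwise products = 6


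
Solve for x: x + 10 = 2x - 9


Starting with: x + 10 = 2x - 9
Move all x terms to left: (1 - 2)x = -9 - 10
Simplify: -x = -19
Divide both sides by -1: x = 19

x = 19


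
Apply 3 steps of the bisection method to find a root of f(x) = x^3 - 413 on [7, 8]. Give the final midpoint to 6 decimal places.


f(x) = x^3 - 413
f(7) = -70 < 0
f(8) = 99 > 0

Step 1: midpoint = (7.000000 + 8.000000)/2 = 7.500000
  f(7.500000) = 8.875000
  f(mid) > 0, so root is in [7.000000, 7.500000]

Step 2: midpoint = (7.000000 + 7.500000)/2 = 7.250000
  f(7.250000) = -31.921875
  f(mid) < 0, so root is in [7.250000, 7.500000]

Step 3: midpoint = (7.250000 + 7.500000)/2 = 7.375000
  f(7.375000) = -11.869141
  f(mid) < 0, so root is in [7.375000, 7.500000]

midpoint = 7.375000


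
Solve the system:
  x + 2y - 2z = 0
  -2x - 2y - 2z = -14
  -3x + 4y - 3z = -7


Using Cramer's rule. Expand each determinant along the first row.
D  = 1*[(-2)*(-3) - (-2)*4] - 2*[(-2)*(-3) - (-2)*(-3)] + (-2)*[(-2)*4 - (-2)*(-3)]
  = 1*(14) - 2*(0) + (-2)*(-14) = 42
Dx = 0*[(-2)*(-3) - (-2)*4] - 2*[(-14)*(-3) - (-2)*(-7)] + (-2)*[(-14)*4 - (-2)*(-7)]
  = 0*(14) - 2*(28) + (-2)*(-70) = 84
Dy = 1*[(-14)*(-3) - (-2)*(-7)] - 0*[(-2)*(-3) - (-2)*(-3)] + (-2)*[(-2)*(-7) - (-14)*(-3)]
  = 1*(28) - 0*(0) + (-2)*(-28) = 84
Dz = 1*[(-2)*(-7) - (-14)*4] - 2*[(-2)*(-7) - (-14)*(-3)] + 0*[(-2)*4 - (-2)*(-3)]
  = 1*(70) - 2*(-28) + 0*(-14) = 126
x = Dx/D = 84/42 = 2, y = Dy/D = 84/42 = 2, z = Dz/D = 126/42 = 3
Check eq1: (1)(2) + (2)(2) + (-2)(3) = 0 = 0 ✓
Check eq2: (-2)(2) + (-2)(2) + (-2)(3) = -14 = -14 ✓
Check eq3: (-3)(2) + (4)(2) + (-3)(3) = -7 = -7 ✓

x = 2, y = 2, z = 3


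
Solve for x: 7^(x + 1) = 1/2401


Express both sides with the same base.
1/2401 = 7^(-4)
Since the bases match, equate exponents: x + 1 = -4
So x = -4 - (1) = -5

x = -5


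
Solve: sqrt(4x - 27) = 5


Square both sides: 4x - 27 = 5^2 = 25
4x = 25 + 27 = 52
x = 13
Check: sqrt(4*13 - 27) = sqrt(25) = 5 ✓

x = 13


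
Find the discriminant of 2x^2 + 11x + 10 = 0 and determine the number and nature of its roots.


For ax^2 + bx + c = 0, discriminant D = b^2 - 4ac
Here a = 2, b = 11, c = 10
D = (11)^2 - 4(2)(10) = 121 - 80 = 41

D = 41 > 0 but not a perfect square
The equation has 2 distinct real irrational roots.

Discriminant = 41, 2 distinct real irrational roots


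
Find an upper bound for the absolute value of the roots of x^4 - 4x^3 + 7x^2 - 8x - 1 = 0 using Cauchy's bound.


Cauchy's bound: all roots r satisfy |r| <= 1 + max(|a_i/a_n|) for i = 0,...,n-1
where a_n is the leading coefficient.

Coefficients: [1, -4, 7, -8, -1]
Leading coefficient a_n = 1
Ratios |a_i/a_n|: 4, 7, 8, 1
Maximum ratio: 8
Cauchy's bound: |r| <= 1 + 8 = 9

Upper bound = 9


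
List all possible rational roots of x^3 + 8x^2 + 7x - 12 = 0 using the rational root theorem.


Rational root theorem: possible roots are ±p/q where:
  p divides the constant term (-12): p ∈ {1, 2, 3, 4, 6, 12}
  q divides the leading coefficient (1): q ∈ {1}

All possible rational roots: -12, -6, -4, -3, -2, -1, 1, 2, 3, 4, 6, 12

-12, -6, -4, -3, -2, -1, 1, 2, 3, 4, 6, 12


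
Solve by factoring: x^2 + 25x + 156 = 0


We need two numbers that multiply to 156 and add to 25.
Those numbers are 13 and 12 (since 13 * 12 = 156 and 13 + 12 = 25).
So x^2 + 25x + 156 = (x + 13)(x + 12) = 0
Setting each factor to zero: x = -13 or x = -12

x = -13, x = -12


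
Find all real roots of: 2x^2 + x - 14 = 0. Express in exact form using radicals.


Using the quadratic formula: x = (-b ± sqrt(b^2 - 4ac)) / (2a)
Here a = 2, b = 1, c = -14
Discriminant = b^2 - 4ac = 1^2 - 4(2)(-14) = 1 + 112 = 113
Since discriminant = 113 > 0, there are two real roots.
x = (-1 ± sqrt(113)) / 4
Numerically: x ≈ 2.4075 or x ≈ -2.9075

x = (-1 + sqrt(113)) / 4 or x = (-1 - sqrt(113)) / 4


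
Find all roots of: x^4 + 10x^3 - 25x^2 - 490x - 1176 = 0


Let p(x) = x^4 + 10x^3 - 25x^2 - 490x - 1176. By the rational root theorem (leading coefficient 1), any rational root is an integer divisor of 1176: try ±1, ±2, ... in turn.
Test x = 1: value = -1680 ≠ 0.
Test x = -1: value = -720 ≠ 0.
Test x = 2: value = -2160 ≠ 0.
Test x = -2: value = -360 ≠ 0.
Test x = 3: value = -2520 ≠ 0.
Test x = -3: value = -120 ≠ 0.
Test x = 4: value = -2640 ≠ 0.
Test x = -4: value = 0 ✓, so (x + 4) is a factor.
Synthetic division by (x + 4): bring down 1; 1(-4) + 10 = 6; 6(-4) - 25 = -49; (-49)(-4) - 490 = -294; (-294)(-4) - 1176 = 0 → quotient x^3 + 6x^2 - 49x - 294, remainder 0.
Continue with the quotient x^3 + 6x^2 - 49x - 294 (candidates must divide 294).
Test x = 6: value = -156 ≠ 0.
Test x = -6: value = 0 ✓, so (x + 6) is a factor.
Synthetic division by (x + 6): bring down 1; 1(-6) + 6 = 0; 0(-6) - 49 = -49; (-49)(-6) - 294 = 0 → quotient x^2 - 49, remainder 0.
Solve the quadratic x^2 - 49 = 0: discriminant = 0^2 - 4(1)(-49) = 0 + 196 = 196.
sqrt(196) = 14, so x = (0 ± 14)/2: x = 7 or x = -7.
Collecting all roots found:

x = -7, x = -6, x = -4, x = 7


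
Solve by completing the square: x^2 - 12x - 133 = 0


Start: x^2 - 12x - 133 = 0
Move constant: x^2 - 12x = 133
Half of -12 is -6, squared is 36
Add 36 to both sides: x^2 - 12x + 36 = 169
(x - 6)^2 = 169
x - 6 = ±13
x = 6 + 13 = 19 or x = 6 - 13 = -7

x = -7, x = 19


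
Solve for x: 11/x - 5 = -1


Subtract -5 from both sides: 11/x = 4
Multiply both sides by x: 11 = 4 * x
Divide by 4: x = 11/4

x = 11/4


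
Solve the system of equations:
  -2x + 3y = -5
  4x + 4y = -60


Using Cramer's rule:
Determinant D = (-2)(4) - (4)(3) = -8 - 12 = -20
Dx = (-5)(4) - (-60)(3) = -20 + 180 = 160
Dy = (-2)(-60) - (4)(-5) = 120 + 20 = 140
x = Dx/D = 160/-20 = -8
y = Dy/D = 140/-20 = -7

x = -8, y = -7


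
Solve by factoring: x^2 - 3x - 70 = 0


We need two numbers that multiply to -70 and add to -3.
Those numbers are -10 and 7 (since (-10) * 7 = -70 and (-10) + 7 = -3).
So x^2 - 3x - 70 = (x - 10)(x + 7) = 0
Setting each factor to zero: x = 10 or x = -7

x = -7, x = 10


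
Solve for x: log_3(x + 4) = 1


Convert to exponential form: x + 4 = 3^1 = 3
x = 3 - 4 = -1
Check: log_3(-1 + 4) = log_3(3) = log_3(3) = 1 ✓

x = -1


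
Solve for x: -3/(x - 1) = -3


Multiply both sides by (x - 1): -3 = -3(x - 1)
Distribute: -3 = -3x + 3
-3x = -3 - 3 = -6
x = 2

x = 2


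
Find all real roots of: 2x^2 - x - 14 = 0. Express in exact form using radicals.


Using the quadratic formula: x = (-b ± sqrt(b^2 - 4ac)) / (2a)
Here a = 2, b = -1, c = -14
Discriminant = b^2 - 4ac = (-1)^2 - 4(2)(-14) = 1 + 112 = 113
Since discriminant = 113 > 0, there are two real roots.
x = (1 ± sqrt(113)) / 4
Numerically: x ≈ 2.9075 or x ≈ -2.4075

x = (1 + sqrt(113)) / 4 or x = (1 - sqrt(113)) / 4


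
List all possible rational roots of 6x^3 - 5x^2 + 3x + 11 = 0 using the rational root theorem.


Rational root theorem: possible roots are ±p/q where:
  p divides the constant term (11): p ∈ {1, 11}
  q divides the leading coefficient (6): q ∈ {1, 2, 3, 6}

All possible rational roots: -11, -11/2, -11/3, -11/6, -1, -1/2, -1/3, -1/6, 1/6, 1/3, 1/2, 1, 11/6, 11/3, 11/2, 11

-11, -11/2, -11/3, -11/6, -1, -1/2, -1/3, -1/6, 1/6, 1/3, 1/2, 1, 11/6, 11/3, 11/2, 11


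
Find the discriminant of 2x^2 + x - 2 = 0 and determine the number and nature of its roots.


For ax^2 + bx + c = 0, discriminant D = b^2 - 4ac
Here a = 2, b = 1, c = -2
D = (1)^2 - 4(2)(-2) = 1 + 16 = 17

D = 17 > 0 but not a perfect square
The equation has 2 distinct real irrational roots.

Discriminant = 17, 2 distinct real irrational roots


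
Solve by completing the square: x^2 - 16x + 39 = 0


Start: x^2 - 16x + 39 = 0
Move constant: x^2 - 16x = -39
Half of -16 is -8, squared is 64
Add 64 to both sides: x^2 - 16x + 64 = 25
(x - 8)^2 = 25
x - 8 = ±5
x = 8 + 5 = 13 or x = 8 - 5 = 3

x = 3, x = 13


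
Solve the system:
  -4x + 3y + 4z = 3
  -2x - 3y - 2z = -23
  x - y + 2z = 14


Using Cramer's rule. Expand each determinant along the first row.
D  = (-4)*[(-3)*2 - (-2)*(-1)] - 3*[(-2)*2 - (-2)*1] + 4*[(-2)*(-1) - (-3)*1]
  = (-4)*(-8) - 3*(-2) + 4*(5) = 58
Dx = 3*[(-3)*2 - (-2)*(-1)] - 3*[(-23)*2 - (-2)*14] + 4*[(-23)*(-1) - (-3)*14]
  = 3*(-8) - 3*(-18) + 4*(65) = 290
Dy = (-4)*[(-23)*2 - (-2)*14] - 3*[(-2)*2 - (-2)*1] + 4*[(-2)*14 - (-23)*1]
  = (-4)*(-18) - 3*(-2) + 4*(-5) = 58
Dz = (-4)*[(-3)*14 - (-23)*(-1)] - 3*[(-2)*14 - (-23)*1] + 3*[(-2)*(-1) - (-3)*1]
  = (-4)*(-65) - 3*(-5) + 3*(5) = 290
x = Dx/D = 290/58 = 5, y = Dy/D = 58/58 = 1, z = Dz/D = 290/58 = 5
Check eq1: (-4)(5) + (3)(1) + (4)(5) = 3 = 3 ✓
Check eq2: (-2)(5) + (-3)(1) + (-2)(5) = -23 = -23 ✓
Check eq3: (1)(5) + (-1)(1) + (2)(5) = 14 = 14 ✓

x = 5, y = 1, z = 5


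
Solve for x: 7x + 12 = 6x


Starting with: 7x + 12 = 6x
Move all x terms to left: (7 - 6)x = 0 - 12
Simplify: x = -12
Divide both sides by 1: x = -12

x = -12


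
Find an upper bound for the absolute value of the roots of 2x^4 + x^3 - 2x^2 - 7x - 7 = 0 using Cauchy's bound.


Cauchy's bound: all roots r satisfy |r| <= 1 + max(|a_i/a_n|) for i = 0,...,n-1
where a_n is the leading coefficient.

Coefficients: [2, 1, -2, -7, -7]
Leading coefficient a_n = 2
Ratios |a_i/a_n|: 1/2, 1, 7/2, 7/2
Maximum ratio: 7/2
Cauchy's bound: |r| <= 1 + 7/2 = 9/2

Upper bound = 9/2


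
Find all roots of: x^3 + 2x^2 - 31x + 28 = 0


Let p(x) = x^3 + 2x^2 - 31x + 28. By the rational root theorem (leading coefficient 1), any rational root is an integer divisor of 28: try ±1, ±2, ... in turn.
Test x = 1: value = 0 ✓, so (x - 1) is a factor.
Synthetic division by (x - 1): bring down 1; 1(1) + 2 = 3; 3(1) - 31 = -28; (-28)(1) + 28 = 0 → quotient x^2 + 3x - 28, remainder 0.
Solve the quadratic x^2 + 3x - 28 = 0: discriminant = 3^2 - 4(1)(-28) = 9 + 112 = 121.
sqrt(121) = 11, so x = (-3 ± 11)/2: x = 4 or x = -7.
Collecting all roots found:

x = -7, x = 1, x = 4


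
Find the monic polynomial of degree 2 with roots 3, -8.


A monic polynomial with roots 3, -8 is:
p(x) = (x - 3)(x + 8)
After multiplying by (x - 3): x - 3
After multiplying by (x + 8): x^2 + 5x - 24

x^2 + 5x - 24


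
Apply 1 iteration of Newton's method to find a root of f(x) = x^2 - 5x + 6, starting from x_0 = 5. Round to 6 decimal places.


Newton's method: x_(n+1) = x_n - f(x_n)/f'(x_n)
f(x) = x^2 - 5x + 6
f'(x) = 2x - 5

Iteration 1:
  f(5.000000) = 6.000000
  f'(5.000000) = 5.000000
  x_1 = 5.000000 - (6.000000)/(5.000000) = 3.800000

x_1 = 3.800000


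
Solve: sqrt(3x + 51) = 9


Square both sides: 3x + 51 = 9^2 = 81
3x = 81 - 51 = 30
x = 10
Check: sqrt(3*10 + 51) = sqrt(81) = 9 ✓

x = 10


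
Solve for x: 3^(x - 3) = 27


Express both sides with the same base.
27 = 3^3
Since the bases match, equate exponents: x - 3 = 3
So x = 3 - (-3) = 6

x = 6


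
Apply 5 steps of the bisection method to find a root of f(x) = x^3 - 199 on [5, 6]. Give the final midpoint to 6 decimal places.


f(x) = x^3 - 199
f(5) = -74 < 0
f(6) = 17 > 0

Step 1: midpoint = (5.000000 + 6.000000)/2 = 5.500000
  f(5.500000) = -32.625000
  f(mid) < 0, so root is in [5.500000, 6.000000]

Step 2: midpoint = (5.500000 + 6.000000)/2 = 5.750000
  f(5.750000) = -8.890625
  f(mid) < 0, so root is in [5.750000, 6.000000]

Step 3: midpoint = (5.750000 + 6.000000)/2 = 5.875000
  f(5.875000) = 3.779297
  f(mid) > 0, so root is in [5.750000, 5.875000]

Step 4: midpoint = (5.750000 + 5.875000)/2 = 5.812500
  f(5.812500) = -2.623779
  f(mid) < 0, so root is in [5.812500, 5.875000]

Step 5: midpoint = (5.812500 + 5.875000)/2 = 5.843750
  f(5.843750) = 0.560638
  f(mid) > 0, so root is in [5.812500, 5.843750]

midpoint = 5.843750


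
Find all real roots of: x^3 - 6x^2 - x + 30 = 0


Let p(x) = x^3 - 6x^2 - x + 30. By the rational root theorem (leading coefficient 1), any rational root is an integer divisor of 30: try ±1, ±2, ... in turn.
Test x = 1: value = 24 ≠ 0.
Test x = -1: value = 24 ≠ 0.
Test x = 2: value = 12 ≠ 0.
Test x = -2: value = 0 ✓, so (x + 2) is a factor.
Synthetic division by (x + 2): bring down 1; 1(-2) - 6 = -8; (-8)(-2) - 1 = 15; 15(-2) + 30 = 0 → quotient x^2 - 8x + 15, remainder 0.
Solve the quadratic x^2 - 8x + 15 = 0: discriminant = (-8)^2 - 4(1)(15) = 64 - 60 = 4.
sqrt(4) = 2, so x = (8 ± 2)/2: x = 5 or x = 3.

x = -2, x = 3, x = 5


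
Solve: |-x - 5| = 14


An absolute value equation |expr| = 14 gives two cases:
Case 1: -x - 5 = 14
  -x = 19, so x = -19
Case 2: -x - 5 = -14
  -x = -9, so x = 9

x = -19, x = 9


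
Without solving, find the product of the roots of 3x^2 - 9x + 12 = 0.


By Vieta's formulas for ax^2 + bx + c = 0:
  Sum of roots = -b/a
  Product of roots = c/a

Here a = 3, b = -9, c = 12
Sum = -(-9)/3 = 3
Product = 12/3 = 4

Product = 4


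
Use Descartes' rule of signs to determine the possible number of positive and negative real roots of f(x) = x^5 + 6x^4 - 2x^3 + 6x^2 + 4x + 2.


Descartes' rule of signs:

For positive roots, count sign changes in f(x) = x^5 + 6x^4 - 2x^3 + 6x^2 + 4x + 2:
Signs of coefficients: +, +, -, +, +, +
Number of sign changes: 2
Possible positive real roots: 2, 0

For negative roots, examine f(-x) = -x^5 + 6x^4 + 2x^3 + 6x^2 - 4x + 2:
Signs of coefficients: -, +, +, +, -, +
Number of sign changes: 3
Possible negative real roots: 3, 1

Positive roots: 2 or 0; Negative roots: 3 or 1


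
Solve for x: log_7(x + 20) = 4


Convert to exponential form: x + 20 = 7^4 = 2401
x = 2401 - 20 = 2381
Check: log_7(2381 + 20) = log_7(2401) = log_7(2401) = 4 ✓

x = 2381


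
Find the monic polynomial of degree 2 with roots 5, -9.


A monic polynomial with roots 5, -9 is:
p(x) = (x - 5)(x + 9)
After multiplying by (x - 5): x - 5
After multiplying by (x + 9): x^2 + 4x - 45

x^2 + 4x - 45


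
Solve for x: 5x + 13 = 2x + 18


Starting with: 5x + 13 = 2x + 18
Move all x terms to left: (5 - 2)x = 18 - 13
Simplify: 3x = 5
Divide both sides by 3: x = 5/3

x = 5/3


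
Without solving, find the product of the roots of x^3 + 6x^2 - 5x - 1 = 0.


By Vieta's formulas for x^3 + bx^2 + cx + d = 0:
  r1 + r2 + r3 = -b/a = -6
  r1*r2 + r1*r3 + r2*r3 = c/a = -5
  r1*r2*r3 = -d/a = 1


Product = 1


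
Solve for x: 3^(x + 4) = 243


Express both sides with the same base.
243 = 3^5
Since the bases match, equate exponents: x + 4 = 5
So x = 5 - (4) = 1

x = 1


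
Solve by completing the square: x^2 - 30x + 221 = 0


Start: x^2 - 30x + 221 = 0
Move constant: x^2 - 30x = -221
Half of -30 is -15, squared is 225
Add 225 to both sides: x^2 - 30x + 225 = 4
(x - 15)^2 = 4
x - 15 = ±2
x = 15 + 2 = 17 or x = 15 - 2 = 13

x = 13, x = 17


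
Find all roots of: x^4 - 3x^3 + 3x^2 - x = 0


The constant term is 0, so x = 0 is a root. Factor out x:
  x^3 - 3x^2 + 3x - 1 = 0
Let p(x) = x^3 - 3x^2 + 3x - 1. By the rational root theorem (leading coefficient 1), any rational root is an integer divisor of 1: try ±1, ±2, ... in turn.
Test x = 1: value = 0 ✓, so (x - 1) is a factor.
Synthetic division by (x - 1): bring down 1; 1(1) - 3 = -2; (-2)(1) + 3 = 1; 1(1) - 1 = 0 → quotient x^2 - 2x + 1, remainder 0.
Solve the quadratic x^2 - 2x + 1 = 0: discriminant = (-2)^2 - 4(1)(1) = 4 - 4 = 0.
Discriminant = 0, so a double root: x = 2/2 = 1.
Collecting all roots found:

x = 0, x = 1 (multiplicity 3)


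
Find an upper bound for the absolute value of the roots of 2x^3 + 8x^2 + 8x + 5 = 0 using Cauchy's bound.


Cauchy's bound: all roots r satisfy |r| <= 1 + max(|a_i/a_n|) for i = 0,...,n-1
where a_n is the leading coefficient.

Coefficients: [2, 8, 8, 5]
Leading coefficient a_n = 2
Ratios |a_i/a_n|: 4, 4, 5/2
Maximum ratio: 4
Cauchy's bound: |r| <= 1 + 4 = 5

Upper bound = 5


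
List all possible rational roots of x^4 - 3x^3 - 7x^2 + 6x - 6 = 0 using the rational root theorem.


Rational root theorem: possible roots are ±p/q where:
  p divides the constant term (-6): p ∈ {1, 2, 3, 6}
  q divides the leading coefficient (1): q ∈ {1}

All possible rational roots: -6, -3, -2, -1, 1, 2, 3, 6

-6, -3, -2, -1, 1, 2, 3, 6


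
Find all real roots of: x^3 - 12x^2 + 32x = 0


The constant term is 0, so x = 0 is a root. Factor out x:
  x(x^2 - 12x + 32) = 0
Solve the quadratic x^2 - 12x + 32 = 0: discriminant = (-12)^2 - 4(1)(32) = 144 - 128 = 16.
sqrt(16) = 4, so x = (12 ± 4)/2: x = 8 or x = 4.

x = 0, x = 4, x = 8


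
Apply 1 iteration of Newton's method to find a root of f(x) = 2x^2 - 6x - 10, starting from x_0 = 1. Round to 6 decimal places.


Newton's method: x_(n+1) = x_n - f(x_n)/f'(x_n)
f(x) = 2x^2 - 6x - 10
f'(x) = 4x - 6

Iteration 1:
  f(1.000000) = -14.000000
  f'(1.000000) = -2.000000
  x_1 = 1.000000 - (-14.000000)/(-2.000000) = -6.000000

x_1 = -6.000000


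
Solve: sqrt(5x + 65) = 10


Square both sides: 5x + 65 = 10^2 = 100
5x = 100 - 65 = 35
x = 7
Check: sqrt(5*7 + 65) = sqrt(100) = 10 ✓

x = 7


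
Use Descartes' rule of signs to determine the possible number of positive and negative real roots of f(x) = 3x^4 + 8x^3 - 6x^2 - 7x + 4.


Descartes' rule of signs:

For positive roots, count sign changes in f(x) = 3x^4 + 8x^3 - 6x^2 - 7x + 4:
Signs of coefficients: +, +, -, -, +
Number of sign changes: 2
Possible positive real roots: 2, 0

For negative roots, examine f(-x) = 3x^4 - 8x^3 - 6x^2 + 7x + 4:
Signs of coefficients: +, -, -, +, +
Number of sign changes: 2
Possible negative real roots: 2, 0

Positive roots: 2 or 0; Negative roots: 2 or 0


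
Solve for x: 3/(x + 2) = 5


Multiply both sides by (x + 2): 3 = 5(x + 2)
Distribute: 3 = 5x + 10
5x = 3 - 10 = -7
x = -7/5

x = -7/5


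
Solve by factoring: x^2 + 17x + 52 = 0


We need two numbers that multiply to 52 and add to 17.
Those numbers are 4 and 13 (since 4 * 13 = 52 and 4 + 13 = 17).
So x^2 + 17x + 52 = (x + 4)(x + 13) = 0
Setting each factor to zero: x = -4 or x = -13

x = -13, x = -4


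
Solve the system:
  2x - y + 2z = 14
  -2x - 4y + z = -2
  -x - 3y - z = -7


Using Cramer's rule. Expand each determinant along the first row.
D  = 2*[(-4)*(-1) - 1*(-3)] - (-1)*[(-2)*(-1) - 1*(-1)] + 2*[(-2)*(-3) - (-4)*(-1)]
  = 2*(7) - (-1)*(3) + 2*(2) = 21
Dx = 14*[(-4)*(-1) - 1*(-3)] - (-1)*[(-2)*(-1) - 1*(-7)] + 2*[(-2)*(-3) - (-4)*(-7)]
  = 14*(7) - (-1)*(9) + 2*(-22) = 63
Dy = 2*[(-2)*(-1) - 1*(-7)] - 14*[(-2)*(-1) - 1*(-1)] + 2*[(-2)*(-7) - (-2)*(-1)]
  = 2*(9) - 14*(3) + 2*(12) = 0
Dz = 2*[(-4)*(-7) - (-2)*(-3)] - (-1)*[(-2)*(-7) - (-2)*(-1)] + 14*[(-2)*(-3) - (-4)*(-1)]
  = 2*(22) - (-1)*(12) + 14*(2) = 84
x = Dx/D = 63/21 = 3, y = Dy/D = 0/21 = 0, z = Dz/D = 84/21 = 4
Check eq1: (2)(3) + (-1)(0) + (2)(4) = 14 = 14 ✓
Check eq2: (-2)(3) + (-4)(0) + (1)(4) = -2 = -2 ✓
Check eq3: (-1)(3) + (-3)(0) + (-1)(4) = -7 = -7 ✓

x = 3, y = 0, z = 4


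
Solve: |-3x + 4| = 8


An absolute value equation |expr| = 8 gives two cases:
Case 1: -3x + 4 = 8
  -3x = 4, so x = -4/3
Case 2: -3x + 4 = -8
  -3x = -12, so x = 4

x = -4/3, x = 4


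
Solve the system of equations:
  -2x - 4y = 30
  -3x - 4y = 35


Using Cramer's rule:
Determinant D = (-2)(-4) - (-3)(-4) = 8 - 12 = -4
Dx = (30)(-4) - (35)(-4) = -120 + 140 = 20
Dy = (-2)(35) - (-3)(30) = -70 + 90 = 20
x = Dx/D = 20/-4 = -5
y = Dy/D = 20/-4 = -5

x = -5, y = -5


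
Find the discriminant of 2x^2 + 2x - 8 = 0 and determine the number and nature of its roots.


For ax^2 + bx + c = 0, discriminant D = b^2 - 4ac
Here a = 2, b = 2, c = -8
D = (2)^2 - 4(2)(-8) = 4 + 64 = 68

D = 68 > 0 but not a perfect square
The equation has 2 distinct real irrational roots.

Discriminant = 68, 2 distinct real irrational roots


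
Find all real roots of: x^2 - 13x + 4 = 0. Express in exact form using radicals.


Using the quadratic formula: x = (-b ± sqrt(b^2 - 4ac)) / (2a)
Here a = 1, b = -13, c = 4
Discriminant = b^2 - 4ac = (-13)^2 - 4(1)(4) = 169 - 16 = 153
Since discriminant = 153 > 0, there are two real roots.
x = (13 ± 3*sqrt(17)) / 2
Numerically: x ≈ 12.6847 or x ≈ 0.3153

x = (13 + 3*sqrt(17)) / 2 or x = (13 - 3*sqrt(17)) / 2


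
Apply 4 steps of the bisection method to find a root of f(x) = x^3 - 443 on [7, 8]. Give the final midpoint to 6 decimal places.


f(x) = x^3 - 443
f(7) = -100 < 0
f(8) = 69 > 0

Step 1: midpoint = (7.000000 + 8.000000)/2 = 7.500000
  f(7.500000) = -21.125000
  f(mid) < 0, so root is in [7.500000, 8.000000]

Step 2: midpoint = (7.500000 + 8.000000)/2 = 7.750000
  f(7.750000) = 22.484375
  f(mid) > 0, so root is in [7.500000, 7.750000]

Step 3: midpoint = (7.500000 + 7.750000)/2 = 7.625000
  f(7.625000) = 0.322266
  f(mid) > 0, so root is in [7.500000, 7.625000]

Step 4: midpoint = (7.500000 + 7.625000)/2 = 7.562500
  f(7.562500) = -10.489990
  f(mid) < 0, so root is in [7.562500, 7.625000]

midpoint = 7.562500


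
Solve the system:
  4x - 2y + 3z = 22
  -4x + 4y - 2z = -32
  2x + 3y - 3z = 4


Using Cramer's rule. Expand each determinant along the first row.
D  = 4*[4*(-3) - (-2)*3] - (-2)*[(-4)*(-3) - (-2)*2] + 3*[(-4)*3 - 4*2]
  = 4*(-6) - (-2)*(16) + 3*(-20) = -52
Dx = 22*[4*(-3) - (-2)*3] - (-2)*[(-32)*(-3) - (-2)*4] + 3*[(-32)*3 - 4*4]
  = 22*(-6) - (-2)*(104) + 3*(-112) = -260
Dy = 4*[(-32)*(-3) - (-2)*4] - 22*[(-4)*(-3) - (-2)*2] + 3*[(-4)*4 - (-32)*2]
  = 4*(104) - 22*(16) + 3*(48) = 208
Dz = 4*[4*4 - (-32)*3] - (-2)*[(-4)*4 - (-32)*2] + 22*[(-4)*3 - 4*2]
  = 4*(112) - (-2)*(48) + 22*(-20) = 104
x = Dx/D = -260/-52 = 5, y = Dy/D = 208/-52 = -4, z = Dz/D = 104/-52 = -2
Check eq1: (4)(5) + (-2)(-4) + (3)(-2) = 22 = 22 ✓
Check eq2: (-4)(5) + (4)(-4) + (-2)(-2) = -32 = -32 ✓
Check eq3: (2)(5) + (3)(-4) + (-3)(-2) = 4 = 4 ✓

x = 5, y = -4, z = -2
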